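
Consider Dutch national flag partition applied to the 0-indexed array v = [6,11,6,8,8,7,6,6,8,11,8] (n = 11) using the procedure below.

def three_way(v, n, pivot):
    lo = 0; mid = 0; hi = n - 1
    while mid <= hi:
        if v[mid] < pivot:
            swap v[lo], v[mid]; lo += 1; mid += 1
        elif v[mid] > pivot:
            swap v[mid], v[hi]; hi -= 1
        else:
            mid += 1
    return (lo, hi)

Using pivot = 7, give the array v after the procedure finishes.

[6,6,6,6,7,8,8,8,11,8,11]

lo=0 mid=0 hi=10
6<7: swap(0,0), lo=1 mid=1 ⇒ [6,11,6,8,8,7,6,6,8,11,8]
11>7: swap(1,10), hi=9 ⇒ [6,8,6,8,8,7,6,6,8,11,11]
8>7: swap(1,9), hi=8 ⇒ [6,11,6,8,8,7,6,6,8,8,11]
11>7: swap(1,8), hi=7 ⇒ [6,8,6,8,8,7,6,6,11,8,11]
8>7: swap(1,7), hi=6 ⇒ [6,6,6,8,8,7,6,8,11,8,11]
6<7: swap(1,1), lo=2 mid=2 ⇒ [6,6,6,8,8,7,6,8,11,8,11]
6<7: swap(2,2), lo=3 mid=3 ⇒ [6,6,6,8,8,7,6,8,11,8,11]
8>7: swap(3,6), hi=5 ⇒ [6,6,6,6,8,7,8,8,11,8,11]
6<7: swap(3,3), lo=4 mid=4 ⇒ [6,6,6,6,8,7,8,8,11,8,11]
8>7: swap(4,5), hi=4 ⇒ [6,6,6,6,7,8,8,8,11,8,11]
7=7: mid=5
done. lo=4 hi=4; v=[6,6,6,6,7,8,8,8,11,8,11]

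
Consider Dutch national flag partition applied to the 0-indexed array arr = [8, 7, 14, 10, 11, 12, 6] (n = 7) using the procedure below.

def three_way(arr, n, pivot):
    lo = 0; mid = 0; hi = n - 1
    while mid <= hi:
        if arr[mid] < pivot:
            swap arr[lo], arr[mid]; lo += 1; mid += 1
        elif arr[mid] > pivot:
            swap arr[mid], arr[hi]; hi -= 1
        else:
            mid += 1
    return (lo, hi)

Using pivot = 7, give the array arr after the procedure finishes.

pivot = 7; lo=0, mid=0, hi=6
arr[mid]=8>7: swap arr[0],arr[6]; hi=5 → [6, 7, 14, 10, 11, 12, 8]
arr[mid]=6<7: swap arr[0],arr[0]; lo=1,mid=1 → [6, 7, 14, 10, 11, 12, 8]
arr[mid]=7=7: mid=2
arr[mid]=14>7: swap arr[2],arr[5]; hi=4 → [6, 7, 12, 10, 11, 14, 8]
arr[mid]=12>7: swap arr[2],arr[4]; hi=3 → [6, 7, 11, 10, 12, 14, 8]
arr[mid]=11>7: swap arr[2],arr[3]; hi=2 → [6, 7, 10, 11, 12, 14, 8]
arr[mid]=10>7: swap arr[2],arr[2]; hi=1 → [6, 7, 10, 11, 12, 14, 8]
end: lo=1, hi=1; arr = [6, 7, 10, 11, 12, 14, 8]

[6, 7, 10, 11, 12, 14, 8]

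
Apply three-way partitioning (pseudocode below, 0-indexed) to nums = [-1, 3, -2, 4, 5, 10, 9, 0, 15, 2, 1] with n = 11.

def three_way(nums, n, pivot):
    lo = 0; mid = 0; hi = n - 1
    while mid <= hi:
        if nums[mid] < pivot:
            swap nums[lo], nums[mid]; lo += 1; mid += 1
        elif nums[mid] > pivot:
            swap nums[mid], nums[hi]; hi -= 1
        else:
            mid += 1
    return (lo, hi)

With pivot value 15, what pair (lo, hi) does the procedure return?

(10, 10)

pivot = 15; lo=0, mid=0, hi=10
nums[mid]=-1<15: swap nums[0],nums[0]; lo=1,mid=1 → [-1, 3, -2, 4, 5, 10, 9, 0, 15, 2, 1]
nums[mid]=3<15: swap nums[1],nums[1]; lo=2,mid=2 → [-1, 3, -2, 4, 5, 10, 9, 0, 15, 2, 1]
nums[mid]=-2<15: swap nums[2],nums[2]; lo=3,mid=3 → [-1, 3, -2, 4, 5, 10, 9, 0, 15, 2, 1]
nums[mid]=4<15: swap nums[3],nums[3]; lo=4,mid=4 → [-1, 3, -2, 4, 5, 10, 9, 0, 15, 2, 1]
nums[mid]=5<15: swap nums[4],nums[4]; lo=5,mid=5 → [-1, 3, -2, 4, 5, 10, 9, 0, 15, 2, 1]
nums[mid]=10<15: swap nums[5],nums[5]; lo=6,mid=6 → [-1, 3, -2, 4, 5, 10, 9, 0, 15, 2, 1]
nums[mid]=9<15: swap nums[6],nums[6]; lo=7,mid=7 → [-1, 3, -2, 4, 5, 10, 9, 0, 15, 2, 1]
nums[mid]=0<15: swap nums[7],nums[7]; lo=8,mid=8 → [-1, 3, -2, 4, 5, 10, 9, 0, 15, 2, 1]
nums[mid]=15=15: mid=9
nums[mid]=2<15: swap nums[8],nums[9]; lo=9,mid=10 → [-1, 3, -2, 4, 5, 10, 9, 0, 2, 15, 1]
nums[mid]=1<15: swap nums[9],nums[10]; lo=10,mid=11 → [-1, 3, -2, 4, 5, 10, 9, 0, 2, 1, 15]
end: lo=10, hi=10; nums = [-1, 3, -2, 4, 5, 10, 9, 0, 2, 1, 15]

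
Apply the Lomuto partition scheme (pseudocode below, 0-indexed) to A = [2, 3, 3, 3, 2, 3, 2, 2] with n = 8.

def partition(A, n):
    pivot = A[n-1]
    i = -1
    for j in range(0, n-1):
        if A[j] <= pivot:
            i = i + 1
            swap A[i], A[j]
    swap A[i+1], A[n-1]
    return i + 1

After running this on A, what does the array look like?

pivot=2, i=-1
j=0: 2≤2, i=0, swap(0,0) ⇒ [2, 3, 3, 3, 2, 3, 2, 2]
j=1: 3>2, skip
j=2: 3>2, skip
j=3: 3>2, skip
j=4: 2≤2, i=1, swap(1,4) ⇒ [2, 2, 3, 3, 3, 3, 2, 2]
j=5: 3>2, skip
j=6: 2≤2, i=2, swap(2,6) ⇒ [2, 2, 2, 3, 3, 3, 3, 2]
swap(3,7) ⇒ [2, 2, 2, 2, 3, 3, 3, 3]; return 3

[2, 2, 2, 2, 3, 3, 3, 3]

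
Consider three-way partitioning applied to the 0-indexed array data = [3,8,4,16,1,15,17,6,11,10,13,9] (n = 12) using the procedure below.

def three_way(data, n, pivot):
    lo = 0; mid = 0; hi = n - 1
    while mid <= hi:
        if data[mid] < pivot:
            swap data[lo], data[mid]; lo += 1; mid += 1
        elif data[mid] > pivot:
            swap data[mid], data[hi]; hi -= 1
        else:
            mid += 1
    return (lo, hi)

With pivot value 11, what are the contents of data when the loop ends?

pivot = 11; lo=0, mid=0, hi=11
data[mid]=3<11: swap data[0],data[0]; lo=1,mid=1 → [3,8,4,16,1,15,17,6,11,10,13,9]
data[mid]=8<11: swap data[1],data[1]; lo=2,mid=2 → [3,8,4,16,1,15,17,6,11,10,13,9]
data[mid]=4<11: swap data[2],data[2]; lo=3,mid=3 → [3,8,4,16,1,15,17,6,11,10,13,9]
data[mid]=16>11: swap data[3],data[11]; hi=10 → [3,8,4,9,1,15,17,6,11,10,13,16]
data[mid]=9<11: swap data[3],data[3]; lo=4,mid=4 → [3,8,4,9,1,15,17,6,11,10,13,16]
data[mid]=1<11: swap data[4],data[4]; lo=5,mid=5 → [3,8,4,9,1,15,17,6,11,10,13,16]
data[mid]=15>11: swap data[5],data[10]; hi=9 → [3,8,4,9,1,13,17,6,11,10,15,16]
data[mid]=13>11: swap data[5],data[9]; hi=8 → [3,8,4,9,1,10,17,6,11,13,15,16]
data[mid]=10<11: swap data[5],data[5]; lo=6,mid=6 → [3,8,4,9,1,10,17,6,11,13,15,16]
data[mid]=17>11: swap data[6],data[8]; hi=7 → [3,8,4,9,1,10,11,6,17,13,15,16]
data[mid]=11=11: mid=7
data[mid]=6<11: swap data[6],data[7]; lo=7,mid=8 → [3,8,4,9,1,10,6,11,17,13,15,16]
end: lo=7, hi=7; data = [3,8,4,9,1,10,6,11,17,13,15,16]

[3,8,4,9,1,10,6,11,17,13,15,16]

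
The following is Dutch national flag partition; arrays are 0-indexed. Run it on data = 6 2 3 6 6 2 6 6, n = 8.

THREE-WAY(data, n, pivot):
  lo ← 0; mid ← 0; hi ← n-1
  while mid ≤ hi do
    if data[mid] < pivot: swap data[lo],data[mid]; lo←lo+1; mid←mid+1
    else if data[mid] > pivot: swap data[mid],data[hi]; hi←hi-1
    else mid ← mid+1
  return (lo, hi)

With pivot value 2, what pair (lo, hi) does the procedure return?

pivot = 2; lo=0, mid=0, hi=7
data[mid]=6>2: swap data[0],data[7]; hi=6 → 6 2 3 6 6 2 6 6
data[mid]=6>2: swap data[0],data[6]; hi=5 → 6 2 3 6 6 2 6 6
data[mid]=6>2: swap data[0],data[5]; hi=4 → 2 2 3 6 6 6 6 6
data[mid]=2=2: mid=1
data[mid]=2=2: mid=2
data[mid]=3>2: swap data[2],data[4]; hi=3 → 2 2 6 6 3 6 6 6
data[mid]=6>2: swap data[2],data[3]; hi=2 → 2 2 6 6 3 6 6 6
data[mid]=6>2: swap data[2],data[2]; hi=1 → 2 2 6 6 3 6 6 6
end: lo=0, hi=1; data = 2 2 6 6 3 6 6 6

(0, 1)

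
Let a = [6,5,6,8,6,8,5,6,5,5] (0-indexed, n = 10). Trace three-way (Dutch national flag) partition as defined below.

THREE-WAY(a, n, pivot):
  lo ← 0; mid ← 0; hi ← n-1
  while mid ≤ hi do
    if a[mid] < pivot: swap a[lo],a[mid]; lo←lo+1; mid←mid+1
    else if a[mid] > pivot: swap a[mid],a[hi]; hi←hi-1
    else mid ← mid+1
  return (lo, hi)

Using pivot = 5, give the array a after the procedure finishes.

lo=0 mid=0 hi=9
6>5: swap(0,9), hi=8 ⇒ [5,5,6,8,6,8,5,6,5,6]
5=5: mid=1
5=5: mid=2
6>5: swap(2,8), hi=7 ⇒ [5,5,5,8,6,8,5,6,6,6]
5=5: mid=3
8>5: swap(3,7), hi=6 ⇒ [5,5,5,6,6,8,5,8,6,6]
6>5: swap(3,6), hi=5 ⇒ [5,5,5,5,6,8,6,8,6,6]
5=5: mid=4
6>5: swap(4,5), hi=4 ⇒ [5,5,5,5,8,6,6,8,6,6]
8>5: swap(4,4), hi=3 ⇒ [5,5,5,5,8,6,6,8,6,6]
done. lo=0 hi=3; a=[5,5,5,5,8,6,6,8,6,6]

[5,5,5,5,8,6,6,8,6,6]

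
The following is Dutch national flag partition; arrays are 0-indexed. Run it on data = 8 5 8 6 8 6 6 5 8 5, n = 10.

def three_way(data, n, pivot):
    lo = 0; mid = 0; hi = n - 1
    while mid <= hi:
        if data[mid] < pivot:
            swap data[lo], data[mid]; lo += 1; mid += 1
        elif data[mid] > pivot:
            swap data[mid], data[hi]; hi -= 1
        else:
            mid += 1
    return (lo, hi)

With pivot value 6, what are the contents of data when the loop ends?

pivot = 6; lo=0, mid=0, hi=9
data[mid]=8>6: swap data[0],data[9]; hi=8 → 5 5 8 6 8 6 6 5 8 8
data[mid]=5<6: swap data[0],data[0]; lo=1,mid=1 → 5 5 8 6 8 6 6 5 8 8
data[mid]=5<6: swap data[1],data[1]; lo=2,mid=2 → 5 5 8 6 8 6 6 5 8 8
data[mid]=8>6: swap data[2],data[8]; hi=7 → 5 5 8 6 8 6 6 5 8 8
data[mid]=8>6: swap data[2],data[7]; hi=6 → 5 5 5 6 8 6 6 8 8 8
data[mid]=5<6: swap data[2],data[2]; lo=3,mid=3 → 5 5 5 6 8 6 6 8 8 8
data[mid]=6=6: mid=4
data[mid]=8>6: swap data[4],data[6]; hi=5 → 5 5 5 6 6 6 8 8 8 8
data[mid]=6=6: mid=5
data[mid]=6=6: mid=6
end: lo=3, hi=5; data = 5 5 5 6 6 6 8 8 8 8

5 5 5 6 6 6 8 8 8 8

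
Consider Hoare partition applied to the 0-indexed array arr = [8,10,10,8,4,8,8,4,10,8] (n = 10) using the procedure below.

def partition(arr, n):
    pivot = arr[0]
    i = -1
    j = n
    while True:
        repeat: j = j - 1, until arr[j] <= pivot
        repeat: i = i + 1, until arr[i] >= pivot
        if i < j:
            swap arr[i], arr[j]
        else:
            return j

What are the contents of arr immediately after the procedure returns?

pivot = arr[0] = 8; i = -1, j = 10
j→9 (arr[9]=8≤8), i→0 (arr[0]=8≥8); i<j, swap → [8,10,10,8,4,8,8,4,10,8]
j→7 (arr[7]=4≤8), i→1 (arr[1]=10≥8); i<j, swap → [8,4,10,8,4,8,8,10,10,8]
j→6 (arr[6]=8≤8), i→2 (arr[2]=10≥8); i<j, swap → [8,4,8,8,4,8,10,10,10,8]
j→5 (arr[5]=8≤8), i→3 (arr[3]=8≥8); i<j, swap → [8,4,8,8,4,8,10,10,10,8]
j→4, i→5; i≥j, return j=4. arr = [8,4,8,8,4,8,10,10,10,8]

[8,4,8,8,4,8,10,10,10,8]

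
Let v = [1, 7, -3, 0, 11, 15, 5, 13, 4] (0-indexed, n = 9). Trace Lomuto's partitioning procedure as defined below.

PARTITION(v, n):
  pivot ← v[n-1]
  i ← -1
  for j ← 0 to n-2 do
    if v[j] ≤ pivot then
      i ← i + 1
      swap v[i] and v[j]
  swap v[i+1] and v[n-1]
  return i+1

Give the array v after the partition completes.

[1, -3, 0, 4, 11, 15, 5, 13, 7]

pivot=4, i=-1
j=0: 1≤4, i=0, swap(0,0) ⇒ [1, 7, -3, 0, 11, 15, 5, 13, 4]
j=1: 7>4, skip
j=2: -3≤4, i=1, swap(1,2) ⇒ [1, -3, 7, 0, 11, 15, 5, 13, 4]
j=3: 0≤4, i=2, swap(2,3) ⇒ [1, -3, 0, 7, 11, 15, 5, 13, 4]
j=4: 11>4, skip
j=5: 15>4, skip
j=6: 5>4, skip
j=7: 13>4, skip
swap(3,8) ⇒ [1, -3, 0, 4, 11, 15, 5, 13, 7]; return 3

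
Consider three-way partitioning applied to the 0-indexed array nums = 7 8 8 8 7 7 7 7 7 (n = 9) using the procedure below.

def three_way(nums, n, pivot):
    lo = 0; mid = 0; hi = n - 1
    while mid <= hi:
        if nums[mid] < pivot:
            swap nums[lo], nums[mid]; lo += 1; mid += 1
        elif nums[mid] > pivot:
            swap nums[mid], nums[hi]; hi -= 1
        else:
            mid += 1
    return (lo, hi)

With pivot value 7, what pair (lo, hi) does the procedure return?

(0, 5)

pivot = 7; lo=0, mid=0, hi=8
nums[mid]=7=7: mid=1
nums[mid]=8>7: swap nums[1],nums[8]; hi=7 → 7 7 8 8 7 7 7 7 8
nums[mid]=7=7: mid=2
nums[mid]=8>7: swap nums[2],nums[7]; hi=6 → 7 7 7 8 7 7 7 8 8
nums[mid]=7=7: mid=3
nums[mid]=8>7: swap nums[3],nums[6]; hi=5 → 7 7 7 7 7 7 8 8 8
nums[mid]=7=7: mid=4
nums[mid]=7=7: mid=5
nums[mid]=7=7: mid=6
end: lo=0, hi=5; nums = 7 7 7 7 7 7 8 8 8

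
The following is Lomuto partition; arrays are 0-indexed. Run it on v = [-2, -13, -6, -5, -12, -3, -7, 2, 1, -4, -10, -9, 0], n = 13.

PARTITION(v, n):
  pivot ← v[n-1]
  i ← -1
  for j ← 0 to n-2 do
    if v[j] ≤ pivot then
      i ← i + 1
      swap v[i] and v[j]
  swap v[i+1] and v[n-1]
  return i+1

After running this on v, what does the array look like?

pivot = v[12] = 0; i = -1
j=0: v[0]=-2 ≤ 0 → i=0, swap v[0],v[0] (no change) → [-2, -13, -6, -5, -12, -3, -7, 2, 1, -4, -10, -9, 0]
j=1: v[1]=-13 ≤ 0 → i=1, swap v[1],v[1] (no change) → [-2, -13, -6, -5, -12, -3, -7, 2, 1, -4, -10, -9, 0]
j=2: v[2]=-6 ≤ 0 → i=2, swap v[2],v[2] (no change) → [-2, -13, -6, -5, -12, -3, -7, 2, 1, -4, -10, -9, 0]
j=3: v[3]=-5 ≤ 0 → i=3, swap v[3],v[3] (no change) → [-2, -13, -6, -5, -12, -3, -7, 2, 1, -4, -10, -9, 0]
j=4: v[4]=-12 ≤ 0 → i=4, swap v[4],v[4] (no change) → [-2, -13, -6, -5, -12, -3, -7, 2, 1, -4, -10, -9, 0]
j=5: v[5]=-3 ≤ 0 → i=5, swap v[5],v[5] (no change) → [-2, -13, -6, -5, -12, -3, -7, 2, 1, -4, -10, -9, 0]
j=6: v[6]=-7 ≤ 0 → i=6, swap v[6],v[6] (no change) → [-2, -13, -6, -5, -12, -3, -7, 2, 1, -4, -10, -9, 0]
j=7: v[7]=2 > 0 → no swap
j=8: v[8]=1 > 0 → no swap
j=9: v[9]=-4 ≤ 0 → i=7, swap v[7],v[9] → [-2, -13, -6, -5, -12, -3, -7, -4, 1, 2, -10, -9, 0]
j=10: v[10]=-10 ≤ 0 → i=8, swap v[8],v[10] → [-2, -13, -6, -5, -12, -3, -7, -4, -10, 2, 1, -9, 0]
j=11: v[11]=-9 ≤ 0 → i=9, swap v[9],v[11] → [-2, -13, -6, -5, -12, -3, -7, -4, -10, -9, 1, 2, 0]
final swap v[10],v[12] → [-2, -13, -6, -5, -12, -3, -7, -4, -10, -9, 0, 2, 1]; return 10

[-2, -13, -6, -5, -12, -3, -7, -4, -10, -9, 0, 2, 1]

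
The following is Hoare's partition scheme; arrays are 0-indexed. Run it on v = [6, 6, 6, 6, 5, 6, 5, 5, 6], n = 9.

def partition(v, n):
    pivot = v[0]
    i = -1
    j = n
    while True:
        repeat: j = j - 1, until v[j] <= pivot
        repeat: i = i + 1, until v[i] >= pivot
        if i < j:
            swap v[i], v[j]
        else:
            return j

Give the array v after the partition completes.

[6, 5, 5, 6, 5, 6, 6, 6, 6]

pivot = v[0] = 6; i = -1, j = 9
j→8 (v[8]=6≤6), i→0 (v[0]=6≥6); i<j, swap → [6, 6, 6, 6, 5, 6, 5, 5, 6]
j→7 (v[7]=5≤6), i→1 (v[1]=6≥6); i<j, swap → [6, 5, 6, 6, 5, 6, 5, 6, 6]
j→6 (v[6]=5≤6), i→2 (v[2]=6≥6); i<j, swap → [6, 5, 5, 6, 5, 6, 6, 6, 6]
j→5 (v[5]=6≤6), i→3 (v[3]=6≥6); i<j, swap → [6, 5, 5, 6, 5, 6, 6, 6, 6]
j→4, i→5; i≥j, return j=4. v = [6, 5, 5, 6, 5, 6, 6, 6, 6]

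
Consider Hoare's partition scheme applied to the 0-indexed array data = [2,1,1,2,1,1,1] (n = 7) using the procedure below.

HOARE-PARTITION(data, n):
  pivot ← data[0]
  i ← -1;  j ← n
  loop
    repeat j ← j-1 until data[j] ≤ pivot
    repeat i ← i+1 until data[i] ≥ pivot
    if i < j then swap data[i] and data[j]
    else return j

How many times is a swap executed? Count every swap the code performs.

2

pivot = data[0] = 2; i = -1, j = 7
j→6 (data[6]=1≤2), i→0 (data[0]=2≥2); i<j, swap → [1,1,1,2,1,1,2]
j→5 (data[5]=1≤2), i→3 (data[3]=2≥2); i<j, swap → [1,1,1,1,1,2,2]
j→4, i→5; i≥j, return j=4. data = [1,1,1,1,1,2,2]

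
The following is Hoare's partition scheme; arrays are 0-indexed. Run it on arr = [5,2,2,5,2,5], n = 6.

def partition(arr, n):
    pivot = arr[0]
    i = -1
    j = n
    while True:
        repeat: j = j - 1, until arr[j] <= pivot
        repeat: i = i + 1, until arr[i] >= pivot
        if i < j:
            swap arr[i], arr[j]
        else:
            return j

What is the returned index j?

pivot=5
j stops at 5 (5), i stops at 0 (5); swap ⇒ [5,2,2,5,2,5]
j stops at 4 (2), i stops at 3 (5); swap ⇒ [5,2,2,2,5,5]
j stops at 3, i stops at 4; i≥j ⇒ return 3. arr=[5,2,2,2,5,5]

3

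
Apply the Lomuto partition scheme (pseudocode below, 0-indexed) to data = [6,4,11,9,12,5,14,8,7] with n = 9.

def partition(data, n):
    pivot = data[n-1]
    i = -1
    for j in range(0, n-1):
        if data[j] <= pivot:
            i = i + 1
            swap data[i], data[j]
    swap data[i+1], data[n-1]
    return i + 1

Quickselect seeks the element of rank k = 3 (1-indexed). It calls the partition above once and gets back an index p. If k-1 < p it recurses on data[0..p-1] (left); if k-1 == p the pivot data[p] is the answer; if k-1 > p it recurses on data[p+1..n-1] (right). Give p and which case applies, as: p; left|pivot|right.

pivot=7, i=-1
j=0: 6≤7, i=0, swap(0,0) ⇒ [6,4,11,9,12,5,14,8,7]
j=1: 4≤7, i=1, swap(1,1) ⇒ [6,4,11,9,12,5,14,8,7]
j=2: 11>7, skip
j=3: 9>7, skip
j=4: 12>7, skip
j=5: 5≤7, i=2, swap(2,5) ⇒ [6,4,5,9,12,11,14,8,7]
j=6: 14>7, skip
j=7: 8>7, skip
swap(3,8) ⇒ [6,4,5,7,12,11,14,8,9]; return 3
p = 3; k-1 = 2 < 3 ⇒ left

3; left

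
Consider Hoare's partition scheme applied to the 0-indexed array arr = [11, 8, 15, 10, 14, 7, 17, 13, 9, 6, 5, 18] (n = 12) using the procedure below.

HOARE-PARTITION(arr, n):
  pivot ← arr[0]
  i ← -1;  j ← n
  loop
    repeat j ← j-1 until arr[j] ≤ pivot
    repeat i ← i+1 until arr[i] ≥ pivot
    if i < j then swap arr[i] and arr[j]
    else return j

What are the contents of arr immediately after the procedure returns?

[5, 8, 6, 10, 9, 7, 17, 13, 14, 15, 11, 18]

pivot = arr[0] = 11; i = -1, j = 12
j→10 (arr[10]=5≤11), i→0 (arr[0]=11≥11); i<j, swap → [5, 8, 15, 10, 14, 7, 17, 13, 9, 6, 11, 18]
j→9 (arr[9]=6≤11), i→2 (arr[2]=15≥11); i<j, swap → [5, 8, 6, 10, 14, 7, 17, 13, 9, 15, 11, 18]
j→8 (arr[8]=9≤11), i→4 (arr[4]=14≥11); i<j, swap → [5, 8, 6, 10, 9, 7, 17, 13, 14, 15, 11, 18]
j→5, i→6; i≥j, return j=5. arr = [5, 8, 6, 10, 9, 7, 17, 13, 14, 15, 11, 18]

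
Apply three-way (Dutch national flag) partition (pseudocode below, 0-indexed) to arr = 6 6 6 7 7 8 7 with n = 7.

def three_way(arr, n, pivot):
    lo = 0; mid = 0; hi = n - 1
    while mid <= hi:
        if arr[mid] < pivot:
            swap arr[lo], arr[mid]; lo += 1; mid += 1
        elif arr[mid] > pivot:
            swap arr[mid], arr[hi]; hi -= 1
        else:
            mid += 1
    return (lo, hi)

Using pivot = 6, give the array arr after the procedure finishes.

6 6 6 7 8 7 7

lo=0 mid=0 hi=6
6=6: mid=1
6=6: mid=2
6=6: mid=3
7>6: swap(3,6), hi=5 ⇒ 6 6 6 7 7 8 7
7>6: swap(3,5), hi=4 ⇒ 6 6 6 8 7 7 7
8>6: swap(3,4), hi=3 ⇒ 6 6 6 7 8 7 7
7>6: swap(3,3), hi=2 ⇒ 6 6 6 7 8 7 7
done. lo=0 hi=2; arr=6 6 6 7 8 7 7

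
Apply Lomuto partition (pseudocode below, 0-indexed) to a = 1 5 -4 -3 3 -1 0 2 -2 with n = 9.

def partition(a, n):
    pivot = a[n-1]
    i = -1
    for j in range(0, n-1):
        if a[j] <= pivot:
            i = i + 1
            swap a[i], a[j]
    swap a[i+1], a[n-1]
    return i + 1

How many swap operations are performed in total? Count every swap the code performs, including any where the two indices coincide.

3

pivot = a[8] = -2; i = -1
j=0: a[0]=1 > -2 → no swap
j=1: a[1]=5 > -2 → no swap
j=2: a[2]=-4 ≤ -2 → i=0, swap a[0],a[2] → -4 5 1 -3 3 -1 0 2 -2
j=3: a[3]=-3 ≤ -2 → i=1, swap a[1],a[3] → -4 -3 1 5 3 -1 0 2 -2
j=4: a[4]=3 > -2 → no swap
j=5: a[5]=-1 > -2 → no swap
j=6: a[6]=0 > -2 → no swap
j=7: a[7]=2 > -2 → no swap
final swap a[2],a[8] → -4 -3 -2 5 3 -1 0 2 1; return 2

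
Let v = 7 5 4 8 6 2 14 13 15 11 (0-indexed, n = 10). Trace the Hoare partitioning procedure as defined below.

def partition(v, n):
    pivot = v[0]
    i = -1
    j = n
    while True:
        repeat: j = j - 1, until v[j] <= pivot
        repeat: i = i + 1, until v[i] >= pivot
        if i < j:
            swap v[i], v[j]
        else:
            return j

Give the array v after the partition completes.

pivot = v[0] = 7; i = -1, j = 10
j→5 (v[5]=2≤7), i→0 (v[0]=7≥7); i<j, swap → 2 5 4 8 6 7 14 13 15 11
j→4 (v[4]=6≤7), i→3 (v[3]=8≥7); i<j, swap → 2 5 4 6 8 7 14 13 15 11
j→3, i→4; i≥j, return j=3. v = 2 5 4 6 8 7 14 13 15 11

2 5 4 6 8 7 14 13 15 11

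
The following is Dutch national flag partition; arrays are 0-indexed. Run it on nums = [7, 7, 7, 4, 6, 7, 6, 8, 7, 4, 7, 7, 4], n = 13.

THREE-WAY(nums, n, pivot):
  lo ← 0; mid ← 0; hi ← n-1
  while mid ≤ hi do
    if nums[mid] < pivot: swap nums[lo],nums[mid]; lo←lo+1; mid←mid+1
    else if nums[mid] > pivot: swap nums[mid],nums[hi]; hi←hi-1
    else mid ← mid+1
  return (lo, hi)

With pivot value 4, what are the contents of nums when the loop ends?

lo=0 mid=0 hi=12
7>4: swap(0,12), hi=11 ⇒ [4, 7, 7, 4, 6, 7, 6, 8, 7, 4, 7, 7, 7]
4=4: mid=1
7>4: swap(1,11), hi=10 ⇒ [4, 7, 7, 4, 6, 7, 6, 8, 7, 4, 7, 7, 7]
7>4: swap(1,10), hi=9 ⇒ [4, 7, 7, 4, 6, 7, 6, 8, 7, 4, 7, 7, 7]
7>4: swap(1,9), hi=8 ⇒ [4, 4, 7, 4, 6, 7, 6, 8, 7, 7, 7, 7, 7]
4=4: mid=2
7>4: swap(2,8), hi=7 ⇒ [4, 4, 7, 4, 6, 7, 6, 8, 7, 7, 7, 7, 7]
7>4: swap(2,7), hi=6 ⇒ [4, 4, 8, 4, 6, 7, 6, 7, 7, 7, 7, 7, 7]
8>4: swap(2,6), hi=5 ⇒ [4, 4, 6, 4, 6, 7, 8, 7, 7, 7, 7, 7, 7]
6>4: swap(2,5), hi=4 ⇒ [4, 4, 7, 4, 6, 6, 8, 7, 7, 7, 7, 7, 7]
7>4: swap(2,4), hi=3 ⇒ [4, 4, 6, 4, 7, 6, 8, 7, 7, 7, 7, 7, 7]
6>4: swap(2,3), hi=2 ⇒ [4, 4, 4, 6, 7, 6, 8, 7, 7, 7, 7, 7, 7]
4=4: mid=3
done. lo=0 hi=2; nums=[4, 4, 4, 6, 7, 6, 8, 7, 7, 7, 7, 7, 7]

[4, 4, 4, 6, 7, 6, 8, 7, 7, 7, 7, 7, 7]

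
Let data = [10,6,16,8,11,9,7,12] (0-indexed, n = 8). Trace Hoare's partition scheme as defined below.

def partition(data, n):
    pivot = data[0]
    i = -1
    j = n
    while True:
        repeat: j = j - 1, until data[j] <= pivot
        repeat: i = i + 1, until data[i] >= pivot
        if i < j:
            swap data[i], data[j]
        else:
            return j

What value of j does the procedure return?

pivot = data[0] = 10; i = -1, j = 8
j→6 (data[6]=7≤10), i→0 (data[0]=10≥10); i<j, swap → [7,6,16,8,11,9,10,12]
j→5 (data[5]=9≤10), i→2 (data[2]=16≥10); i<j, swap → [7,6,9,8,11,16,10,12]
j→3, i→4; i≥j, return j=3. data = [7,6,9,8,11,16,10,12]

3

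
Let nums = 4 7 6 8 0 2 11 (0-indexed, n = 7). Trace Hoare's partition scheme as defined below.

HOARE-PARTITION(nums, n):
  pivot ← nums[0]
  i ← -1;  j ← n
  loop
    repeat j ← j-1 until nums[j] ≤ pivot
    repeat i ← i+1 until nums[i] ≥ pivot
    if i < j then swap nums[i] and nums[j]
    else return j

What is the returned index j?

pivot=4
j stops at 5 (2), i stops at 0 (4); swap ⇒ 2 7 6 8 0 4 11
j stops at 4 (0), i stops at 1 (7); swap ⇒ 2 0 6 8 7 4 11
j stops at 1, i stops at 2; i≥j ⇒ return 1. nums=2 0 6 8 7 4 11

1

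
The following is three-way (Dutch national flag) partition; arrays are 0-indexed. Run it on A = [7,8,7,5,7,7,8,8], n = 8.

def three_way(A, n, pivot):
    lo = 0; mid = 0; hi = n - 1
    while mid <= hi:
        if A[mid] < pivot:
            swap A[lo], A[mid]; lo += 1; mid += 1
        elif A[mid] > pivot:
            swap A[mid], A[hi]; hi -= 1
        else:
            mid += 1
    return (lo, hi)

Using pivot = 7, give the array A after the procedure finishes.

[5,7,7,7,7,8,8,8]

lo=0 mid=0 hi=7
7=7: mid=1
8>7: swap(1,7), hi=6 ⇒ [7,8,7,5,7,7,8,8]
8>7: swap(1,6), hi=5 ⇒ [7,8,7,5,7,7,8,8]
8>7: swap(1,5), hi=4 ⇒ [7,7,7,5,7,8,8,8]
7=7: mid=2
7=7: mid=3
5<7: swap(0,3), lo=1 mid=4 ⇒ [5,7,7,7,7,8,8,8]
7=7: mid=5
done. lo=1 hi=4; A=[5,7,7,7,7,8,8,8]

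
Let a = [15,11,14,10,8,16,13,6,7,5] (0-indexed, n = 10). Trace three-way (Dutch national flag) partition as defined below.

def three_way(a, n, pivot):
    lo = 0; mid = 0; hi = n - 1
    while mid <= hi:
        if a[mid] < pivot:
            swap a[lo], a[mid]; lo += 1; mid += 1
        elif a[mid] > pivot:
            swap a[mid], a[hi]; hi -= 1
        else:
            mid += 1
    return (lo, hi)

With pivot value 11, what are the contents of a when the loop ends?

[5,7,10,8,6,11,13,16,14,15]

pivot = 11; lo=0, mid=0, hi=9
a[mid]=15>11: swap a[0],a[9]; hi=8 → [5,11,14,10,8,16,13,6,7,15]
a[mid]=5<11: swap a[0],a[0]; lo=1,mid=1 → [5,11,14,10,8,16,13,6,7,15]
a[mid]=11=11: mid=2
a[mid]=14>11: swap a[2],a[8]; hi=7 → [5,11,7,10,8,16,13,6,14,15]
a[mid]=7<11: swap a[1],a[2]; lo=2,mid=3 → [5,7,11,10,8,16,13,6,14,15]
a[mid]=10<11: swap a[2],a[3]; lo=3,mid=4 → [5,7,10,11,8,16,13,6,14,15]
a[mid]=8<11: swap a[3],a[4]; lo=4,mid=5 → [5,7,10,8,11,16,13,6,14,15]
a[mid]=16>11: swap a[5],a[7]; hi=6 → [5,7,10,8,11,6,13,16,14,15]
a[mid]=6<11: swap a[4],a[5]; lo=5,mid=6 → [5,7,10,8,6,11,13,16,14,15]
a[mid]=13>11: swap a[6],a[6]; hi=5 → [5,7,10,8,6,11,13,16,14,15]
end: lo=5, hi=5; a = [5,7,10,8,6,11,13,16,14,15]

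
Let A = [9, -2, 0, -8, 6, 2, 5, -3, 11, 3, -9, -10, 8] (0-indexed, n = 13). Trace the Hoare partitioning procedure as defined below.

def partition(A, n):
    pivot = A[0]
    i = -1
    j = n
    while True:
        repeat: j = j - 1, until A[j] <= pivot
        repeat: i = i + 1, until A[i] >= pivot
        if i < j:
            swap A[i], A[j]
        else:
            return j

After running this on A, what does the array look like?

[8, -2, 0, -8, 6, 2, 5, -3, -10, 3, -9, 11, 9]

pivot = A[0] = 9; i = -1, j = 13
j→12 (A[12]=8≤9), i→0 (A[0]=9≥9); i<j, swap → [8, -2, 0, -8, 6, 2, 5, -3, 11, 3, -9, -10, 9]
j→11 (A[11]=-10≤9), i→8 (A[8]=11≥9); i<j, swap → [8, -2, 0, -8, 6, 2, 5, -3, -10, 3, -9, 11, 9]
j→10, i→11; i≥j, return j=10. A = [8, -2, 0, -8, 6, 2, 5, -3, -10, 3, -9, 11, 9]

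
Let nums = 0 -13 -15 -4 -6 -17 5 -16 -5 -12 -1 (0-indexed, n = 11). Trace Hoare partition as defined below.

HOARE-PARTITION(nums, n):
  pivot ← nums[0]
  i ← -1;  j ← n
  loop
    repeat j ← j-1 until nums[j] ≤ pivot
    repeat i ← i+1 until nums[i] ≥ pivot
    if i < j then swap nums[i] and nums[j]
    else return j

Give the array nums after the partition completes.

pivot = nums[0] = 0; i = -1, j = 11
j→10 (nums[10]=-1≤0), i→0 (nums[0]=0≥0); i<j, swap → -1 -13 -15 -4 -6 -17 5 -16 -5 -12 0
j→9 (nums[9]=-12≤0), i→6 (nums[6]=5≥0); i<j, swap → -1 -13 -15 -4 -6 -17 -12 -16 -5 5 0
j→8, i→9; i≥j, return j=8. nums = -1 -13 -15 -4 -6 -17 -12 -16 -5 5 0

-1 -13 -15 -4 -6 -17 -12 -16 -5 5 0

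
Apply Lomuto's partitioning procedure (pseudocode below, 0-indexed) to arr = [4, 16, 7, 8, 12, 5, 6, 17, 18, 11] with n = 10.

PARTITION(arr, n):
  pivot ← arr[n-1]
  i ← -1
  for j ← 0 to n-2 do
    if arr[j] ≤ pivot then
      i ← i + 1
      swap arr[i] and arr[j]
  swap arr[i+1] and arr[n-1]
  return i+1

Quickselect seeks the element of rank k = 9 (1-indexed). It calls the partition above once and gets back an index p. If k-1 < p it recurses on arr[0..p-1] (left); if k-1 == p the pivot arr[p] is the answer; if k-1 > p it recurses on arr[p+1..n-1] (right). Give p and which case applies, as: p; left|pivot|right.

5; right

pivot = arr[9] = 11; i = -1
j=0: arr[0]=4 ≤ 11 → i=0, swap arr[0],arr[0] (no change) → [4, 16, 7, 8, 12, 5, 6, 17, 18, 11]
j=1: arr[1]=16 > 11 → no swap
j=2: arr[2]=7 ≤ 11 → i=1, swap arr[1],arr[2] → [4, 7, 16, 8, 12, 5, 6, 17, 18, 11]
j=3: arr[3]=8 ≤ 11 → i=2, swap arr[2],arr[3] → [4, 7, 8, 16, 12, 5, 6, 17, 18, 11]
j=4: arr[4]=12 > 11 → no swap
j=5: arr[5]=5 ≤ 11 → i=3, swap arr[3],arr[5] → [4, 7, 8, 5, 12, 16, 6, 17, 18, 11]
j=6: arr[6]=6 ≤ 11 → i=4, swap arr[4],arr[6] → [4, 7, 8, 5, 6, 16, 12, 17, 18, 11]
j=7: arr[7]=17 > 11 → no swap
j=8: arr[8]=18 > 11 → no swap
final swap arr[5],arr[9] → [4, 7, 8, 5, 6, 11, 12, 17, 18, 16]; return 5
p = 5; k-1 = 8 > 5 ⇒ right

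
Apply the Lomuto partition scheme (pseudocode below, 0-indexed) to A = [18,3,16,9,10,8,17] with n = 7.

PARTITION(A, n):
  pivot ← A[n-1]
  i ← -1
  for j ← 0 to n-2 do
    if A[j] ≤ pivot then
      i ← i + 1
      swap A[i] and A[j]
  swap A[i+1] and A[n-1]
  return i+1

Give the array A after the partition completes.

[3,16,9,10,8,17,18]

pivot = A[6] = 17; i = -1
j=0: A[0]=18 > 17 → no swap
j=1: A[1]=3 ≤ 17 → i=0, swap A[0],A[1] → [3,18,16,9,10,8,17]
j=2: A[2]=16 ≤ 17 → i=1, swap A[1],A[2] → [3,16,18,9,10,8,17]
j=3: A[3]=9 ≤ 17 → i=2, swap A[2],A[3] → [3,16,9,18,10,8,17]
j=4: A[4]=10 ≤ 17 → i=3, swap A[3],A[4] → [3,16,9,10,18,8,17]
j=5: A[5]=8 ≤ 17 → i=4, swap A[4],A[5] → [3,16,9,10,8,18,17]
final swap A[5],A[6] → [3,16,9,10,8,17,18]; return 5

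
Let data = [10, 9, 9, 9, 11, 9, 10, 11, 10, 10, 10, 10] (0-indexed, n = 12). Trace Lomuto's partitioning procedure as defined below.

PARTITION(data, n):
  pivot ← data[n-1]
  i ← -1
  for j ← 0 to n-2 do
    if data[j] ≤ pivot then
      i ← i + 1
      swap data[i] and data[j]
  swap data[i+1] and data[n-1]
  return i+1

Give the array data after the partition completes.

pivot = data[11] = 10; i = -1
j=0: data[0]=10 ≤ 10 → i=0, swap data[0],data[0] (no change) → [10, 9, 9, 9, 11, 9, 10, 11, 10, 10, 10, 10]
j=1: data[1]=9 ≤ 10 → i=1, swap data[1],data[1] (no change) → [10, 9, 9, 9, 11, 9, 10, 11, 10, 10, 10, 10]
j=2: data[2]=9 ≤ 10 → i=2, swap data[2],data[2] (no change) → [10, 9, 9, 9, 11, 9, 10, 11, 10, 10, 10, 10]
j=3: data[3]=9 ≤ 10 → i=3, swap data[3],data[3] (no change) → [10, 9, 9, 9, 11, 9, 10, 11, 10, 10, 10, 10]
j=4: data[4]=11 > 10 → no swap
j=5: data[5]=9 ≤ 10 → i=4, swap data[4],data[5] → [10, 9, 9, 9, 9, 11, 10, 11, 10, 10, 10, 10]
j=6: data[6]=10 ≤ 10 → i=5, swap data[5],data[6] → [10, 9, 9, 9, 9, 10, 11, 11, 10, 10, 10, 10]
j=7: data[7]=11 > 10 → no swap
j=8: data[8]=10 ≤ 10 → i=6, swap data[6],data[8] → [10, 9, 9, 9, 9, 10, 10, 11, 11, 10, 10, 10]
j=9: data[9]=10 ≤ 10 → i=7, swap data[7],data[9] → [10, 9, 9, 9, 9, 10, 10, 10, 11, 11, 10, 10]
j=10: data[10]=10 ≤ 10 → i=8, swap data[8],data[10] → [10, 9, 9, 9, 9, 10, 10, 10, 10, 11, 11, 10]
final swap data[9],data[11] → [10, 9, 9, 9, 9, 10, 10, 10, 10, 10, 11, 11]; return 9

[10, 9, 9, 9, 9, 10, 10, 10, 10, 10, 11, 11]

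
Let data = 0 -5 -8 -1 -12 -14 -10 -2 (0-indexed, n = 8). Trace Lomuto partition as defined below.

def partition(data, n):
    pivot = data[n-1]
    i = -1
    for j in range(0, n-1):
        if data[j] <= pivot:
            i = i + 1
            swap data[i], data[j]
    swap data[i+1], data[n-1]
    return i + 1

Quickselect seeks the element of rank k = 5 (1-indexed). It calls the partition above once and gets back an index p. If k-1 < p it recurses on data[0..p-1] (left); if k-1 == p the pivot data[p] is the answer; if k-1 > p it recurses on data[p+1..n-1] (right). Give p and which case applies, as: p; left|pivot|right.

5; left

pivot = data[7] = -2; i = -1
j=0: data[0]=0 > -2 → no swap
j=1: data[1]=-5 ≤ -2 → i=0, swap data[0],data[1] → -5 0 -8 -1 -12 -14 -10 -2
j=2: data[2]=-8 ≤ -2 → i=1, swap data[1],data[2] → -5 -8 0 -1 -12 -14 -10 -2
j=3: data[3]=-1 > -2 → no swap
j=4: data[4]=-12 ≤ -2 → i=2, swap data[2],data[4] → -5 -8 -12 -1 0 -14 -10 -2
j=5: data[5]=-14 ≤ -2 → i=3, swap data[3],data[5] → -5 -8 -12 -14 0 -1 -10 -2
j=6: data[6]=-10 ≤ -2 → i=4, swap data[4],data[6] → -5 -8 -12 -14 -10 -1 0 -2
final swap data[5],data[7] → -5 -8 -12 -14 -10 -2 0 -1; return 5
p = 5; k-1 = 4 < 5 ⇒ left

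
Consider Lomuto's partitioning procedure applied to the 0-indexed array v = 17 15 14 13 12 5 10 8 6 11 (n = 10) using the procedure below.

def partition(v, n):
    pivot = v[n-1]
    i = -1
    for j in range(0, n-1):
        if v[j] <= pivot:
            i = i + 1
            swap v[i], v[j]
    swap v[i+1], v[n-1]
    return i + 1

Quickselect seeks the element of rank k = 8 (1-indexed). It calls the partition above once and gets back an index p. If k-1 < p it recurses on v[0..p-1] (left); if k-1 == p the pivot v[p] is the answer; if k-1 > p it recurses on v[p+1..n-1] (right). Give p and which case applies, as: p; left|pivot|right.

4; right

pivot = v[9] = 11; i = -1
j=0: v[0]=17 > 11 → no swap
j=1: v[1]=15 > 11 → no swap
j=2: v[2]=14 > 11 → no swap
j=3: v[3]=13 > 11 → no swap
j=4: v[4]=12 > 11 → no swap
j=5: v[5]=5 ≤ 11 → i=0, swap v[0],v[5] → 5 15 14 13 12 17 10 8 6 11
j=6: v[6]=10 ≤ 11 → i=1, swap v[1],v[6] → 5 10 14 13 12 17 15 8 6 11
j=7: v[7]=8 ≤ 11 → i=2, swap v[2],v[7] → 5 10 8 13 12 17 15 14 6 11
j=8: v[8]=6 ≤ 11 → i=3, swap v[3],v[8] → 5 10 8 6 12 17 15 14 13 11
final swap v[4],v[9] → 5 10 8 6 11 17 15 14 13 12; return 4
p = 4; k-1 = 7 > 4 ⇒ right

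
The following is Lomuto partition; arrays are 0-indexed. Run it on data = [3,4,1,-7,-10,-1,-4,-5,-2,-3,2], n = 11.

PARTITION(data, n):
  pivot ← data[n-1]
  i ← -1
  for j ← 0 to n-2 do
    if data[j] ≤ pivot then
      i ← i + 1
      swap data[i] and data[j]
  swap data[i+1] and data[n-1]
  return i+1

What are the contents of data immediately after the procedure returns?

[1,-7,-10,-1,-4,-5,-2,-3,2,4,3]

pivot = data[10] = 2; i = -1
j=0: data[0]=3 > 2 → no swap
j=1: data[1]=4 > 2 → no swap
j=2: data[2]=1 ≤ 2 → i=0, swap data[0],data[2] → [1,4,3,-7,-10,-1,-4,-5,-2,-3,2]
j=3: data[3]=-7 ≤ 2 → i=1, swap data[1],data[3] → [1,-7,3,4,-10,-1,-4,-5,-2,-3,2]
j=4: data[4]=-10 ≤ 2 → i=2, swap data[2],data[4] → [1,-7,-10,4,3,-1,-4,-5,-2,-3,2]
j=5: data[5]=-1 ≤ 2 → i=3, swap data[3],data[5] → [1,-7,-10,-1,3,4,-4,-5,-2,-3,2]
j=6: data[6]=-4 ≤ 2 → i=4, swap data[4],data[6] → [1,-7,-10,-1,-4,4,3,-5,-2,-3,2]
j=7: data[7]=-5 ≤ 2 → i=5, swap data[5],data[7] → [1,-7,-10,-1,-4,-5,3,4,-2,-3,2]
j=8: data[8]=-2 ≤ 2 → i=6, swap data[6],data[8] → [1,-7,-10,-1,-4,-5,-2,4,3,-3,2]
j=9: data[9]=-3 ≤ 2 → i=7, swap data[7],data[9] → [1,-7,-10,-1,-4,-5,-2,-3,3,4,2]
final swap data[8],data[10] → [1,-7,-10,-1,-4,-5,-2,-3,2,4,3]; return 8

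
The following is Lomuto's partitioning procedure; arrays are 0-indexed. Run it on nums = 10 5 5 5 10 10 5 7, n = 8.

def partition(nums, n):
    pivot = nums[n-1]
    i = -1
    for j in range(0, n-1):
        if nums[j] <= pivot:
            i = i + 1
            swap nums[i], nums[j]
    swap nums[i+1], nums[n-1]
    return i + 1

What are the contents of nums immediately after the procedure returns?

pivot = nums[7] = 7; i = -1
j=0: nums[0]=10 > 7 → no swap
j=1: nums[1]=5 ≤ 7 → i=0, swap nums[0],nums[1] → 5 10 5 5 10 10 5 7
j=2: nums[2]=5 ≤ 7 → i=1, swap nums[1],nums[2] → 5 5 10 5 10 10 5 7
j=3: nums[3]=5 ≤ 7 → i=2, swap nums[2],nums[3] → 5 5 5 10 10 10 5 7
j=4: nums[4]=10 > 7 → no swap
j=5: nums[5]=10 > 7 → no swap
j=6: nums[6]=5 ≤ 7 → i=3, swap nums[3],nums[6] → 5 5 5 5 10 10 10 7
final swap nums[4],nums[7] → 5 5 5 5 7 10 10 10; return 4

5 5 5 5 7 10 10 10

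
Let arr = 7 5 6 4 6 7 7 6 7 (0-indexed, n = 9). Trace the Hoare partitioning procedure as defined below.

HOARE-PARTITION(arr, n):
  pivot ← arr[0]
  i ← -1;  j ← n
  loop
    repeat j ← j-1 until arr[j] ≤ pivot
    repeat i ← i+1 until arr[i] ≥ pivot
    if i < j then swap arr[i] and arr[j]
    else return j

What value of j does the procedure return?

6

pivot = arr[0] = 7; i = -1, j = 9
j→8 (arr[8]=7≤7), i→0 (arr[0]=7≥7); i<j, swap → 7 5 6 4 6 7 7 6 7
j→7 (arr[7]=6≤7), i→5 (arr[5]=7≥7); i<j, swap → 7 5 6 4 6 6 7 7 7
j→6, i→6; i≥j, return j=6. arr = 7 5 6 4 6 6 7 7 7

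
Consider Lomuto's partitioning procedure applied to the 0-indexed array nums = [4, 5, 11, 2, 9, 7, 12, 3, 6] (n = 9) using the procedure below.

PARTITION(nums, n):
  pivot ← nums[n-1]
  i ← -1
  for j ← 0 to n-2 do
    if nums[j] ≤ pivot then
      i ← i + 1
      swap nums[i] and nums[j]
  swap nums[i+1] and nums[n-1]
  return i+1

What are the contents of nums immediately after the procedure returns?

[4, 5, 2, 3, 6, 7, 12, 11, 9]

pivot=6, i=-1
j=0: 4≤6, i=0, swap(0,0) ⇒ [4, 5, 11, 2, 9, 7, 12, 3, 6]
j=1: 5≤6, i=1, swap(1,1) ⇒ [4, 5, 11, 2, 9, 7, 12, 3, 6]
j=2: 11>6, skip
j=3: 2≤6, i=2, swap(2,3) ⇒ [4, 5, 2, 11, 9, 7, 12, 3, 6]
j=4: 9>6, skip
j=5: 7>6, skip
j=6: 12>6, skip
j=7: 3≤6, i=3, swap(3,7) ⇒ [4, 5, 2, 3, 9, 7, 12, 11, 6]
swap(4,8) ⇒ [4, 5, 2, 3, 6, 7, 12, 11, 9]; return 4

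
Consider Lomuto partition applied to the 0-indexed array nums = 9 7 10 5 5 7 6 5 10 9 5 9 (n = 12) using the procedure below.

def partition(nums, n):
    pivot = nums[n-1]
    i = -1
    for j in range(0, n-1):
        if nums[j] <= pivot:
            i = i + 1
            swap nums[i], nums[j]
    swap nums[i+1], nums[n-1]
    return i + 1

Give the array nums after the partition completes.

9 7 5 5 7 6 5 9 5 9 10 10

pivot = nums[11] = 9; i = -1
j=0: nums[0]=9 ≤ 9 → i=0, swap nums[0],nums[0] (no change) → 9 7 10 5 5 7 6 5 10 9 5 9
j=1: nums[1]=7 ≤ 9 → i=1, swap nums[1],nums[1] (no change) → 9 7 10 5 5 7 6 5 10 9 5 9
j=2: nums[2]=10 > 9 → no swap
j=3: nums[3]=5 ≤ 9 → i=2, swap nums[2],nums[3] → 9 7 5 10 5 7 6 5 10 9 5 9
j=4: nums[4]=5 ≤ 9 → i=3, swap nums[3],nums[4] → 9 7 5 5 10 7 6 5 10 9 5 9
j=5: nums[5]=7 ≤ 9 → i=4, swap nums[4],nums[5] → 9 7 5 5 7 10 6 5 10 9 5 9
j=6: nums[6]=6 ≤ 9 → i=5, swap nums[5],nums[6] → 9 7 5 5 7 6 10 5 10 9 5 9
j=7: nums[7]=5 ≤ 9 → i=6, swap nums[6],nums[7] → 9 7 5 5 7 6 5 10 10 9 5 9
j=8: nums[8]=10 > 9 → no swap
j=9: nums[9]=9 ≤ 9 → i=7, swap nums[7],nums[9] → 9 7 5 5 7 6 5 9 10 10 5 9
j=10: nums[10]=5 ≤ 9 → i=8, swap nums[8],nums[10] → 9 7 5 5 7 6 5 9 5 10 10 9
final swap nums[9],nums[11] → 9 7 5 5 7 6 5 9 5 9 10 10; return 9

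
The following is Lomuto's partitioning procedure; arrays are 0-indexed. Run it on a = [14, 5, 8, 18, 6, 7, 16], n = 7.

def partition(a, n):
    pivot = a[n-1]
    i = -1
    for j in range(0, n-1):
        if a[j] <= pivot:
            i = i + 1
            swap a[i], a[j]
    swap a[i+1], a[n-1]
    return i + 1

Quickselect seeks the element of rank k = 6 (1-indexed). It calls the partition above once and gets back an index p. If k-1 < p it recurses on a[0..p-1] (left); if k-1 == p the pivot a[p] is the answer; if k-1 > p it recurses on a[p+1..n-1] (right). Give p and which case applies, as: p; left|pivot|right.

pivot = a[6] = 16; i = -1
j=0: a[0]=14 ≤ 16 → i=0, swap a[0],a[0] (no change) → [14, 5, 8, 18, 6, 7, 16]
j=1: a[1]=5 ≤ 16 → i=1, swap a[1],a[1] (no change) → [14, 5, 8, 18, 6, 7, 16]
j=2: a[2]=8 ≤ 16 → i=2, swap a[2],a[2] (no change) → [14, 5, 8, 18, 6, 7, 16]
j=3: a[3]=18 > 16 → no swap
j=4: a[4]=6 ≤ 16 → i=3, swap a[3],a[4] → [14, 5, 8, 6, 18, 7, 16]
j=5: a[5]=7 ≤ 16 → i=4, swap a[4],a[5] → [14, 5, 8, 6, 7, 18, 16]
final swap a[5],a[6] → [14, 5, 8, 6, 7, 16, 18]; return 5
p = 5; k-1 = 5 == 5 ⇒ pivot

5; pivot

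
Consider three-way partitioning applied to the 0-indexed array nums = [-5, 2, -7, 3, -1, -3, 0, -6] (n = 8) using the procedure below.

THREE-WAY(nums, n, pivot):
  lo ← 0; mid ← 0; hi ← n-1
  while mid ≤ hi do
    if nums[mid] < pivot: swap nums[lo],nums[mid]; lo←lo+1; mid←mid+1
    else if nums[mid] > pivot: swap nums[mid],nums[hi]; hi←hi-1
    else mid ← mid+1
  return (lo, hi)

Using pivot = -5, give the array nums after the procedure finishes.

[-6, -7, -5, -1, -3, 0, 3, 2]

pivot = -5; lo=0, mid=0, hi=7
nums[mid]=-5=-5: mid=1
nums[mid]=2>-5: swap nums[1],nums[7]; hi=6 → [-5, -6, -7, 3, -1, -3, 0, 2]
nums[mid]=-6<-5: swap nums[0],nums[1]; lo=1,mid=2 → [-6, -5, -7, 3, -1, -3, 0, 2]
nums[mid]=-7<-5: swap nums[1],nums[2]; lo=2,mid=3 → [-6, -7, -5, 3, -1, -3, 0, 2]
nums[mid]=3>-5: swap nums[3],nums[6]; hi=5 → [-6, -7, -5, 0, -1, -3, 3, 2]
nums[mid]=0>-5: swap nums[3],nums[5]; hi=4 → [-6, -7, -5, -3, -1, 0, 3, 2]
nums[mid]=-3>-5: swap nums[3],nums[4]; hi=3 → [-6, -7, -5, -1, -3, 0, 3, 2]
nums[mid]=-1>-5: swap nums[3],nums[3]; hi=2 → [-6, -7, -5, -1, -3, 0, 3, 2]
end: lo=2, hi=2; nums = [-6, -7, -5, -1, -3, 0, 3, 2]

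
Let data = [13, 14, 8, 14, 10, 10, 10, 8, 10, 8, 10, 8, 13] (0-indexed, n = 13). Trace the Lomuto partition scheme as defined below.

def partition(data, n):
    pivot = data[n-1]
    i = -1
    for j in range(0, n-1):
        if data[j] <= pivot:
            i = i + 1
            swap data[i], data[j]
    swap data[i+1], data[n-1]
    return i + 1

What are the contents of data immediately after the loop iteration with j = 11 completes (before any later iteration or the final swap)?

pivot=13, i=-1
j=0: 13≤13, i=0, swap(0,0) ⇒ [13, 14, 8, 14, 10, 10, 10, 8, 10, 8, 10, 8, 13]
j=1: 14>13, skip
j=2: 8≤13, i=1, swap(1,2) ⇒ [13, 8, 14, 14, 10, 10, 10, 8, 10, 8, 10, 8, 13]
j=3: 14>13, skip
j=4: 10≤13, i=2, swap(2,4) ⇒ [13, 8, 10, 14, 14, 10, 10, 8, 10, 8, 10, 8, 13]
j=5: 10≤13, i=3, swap(3,5) ⇒ [13, 8, 10, 10, 14, 14, 10, 8, 10, 8, 10, 8, 13]
j=6: 10≤13, i=4, swap(4,6) ⇒ [13, 8, 10, 10, 10, 14, 14, 8, 10, 8, 10, 8, 13]
j=7: 8≤13, i=5, swap(5,7) ⇒ [13, 8, 10, 10, 10, 8, 14, 14, 10, 8, 10, 8, 13]
j=8: 10≤13, i=6, swap(6,8) ⇒ [13, 8, 10, 10, 10, 8, 10, 14, 14, 8, 10, 8, 13]
j=9: 8≤13, i=7, swap(7,9) ⇒ [13, 8, 10, 10, 10, 8, 10, 8, 14, 14, 10, 8, 13]
j=10: 10≤13, i=8, swap(8,10) ⇒ [13, 8, 10, 10, 10, 8, 10, 8, 10, 14, 14, 8, 13]
j=11: 8≤13, i=9, swap(9,11) ⇒ [13, 8, 10, 10, 10, 8, 10, 8, 10, 8, 14, 14, 13]
(after j=11) data = [13, 8, 10, 10, 10, 8, 10, 8, 10, 8, 14, 14, 13]

[13, 8, 10, 10, 10, 8, 10, 8, 10, 8, 14, 14, 13]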